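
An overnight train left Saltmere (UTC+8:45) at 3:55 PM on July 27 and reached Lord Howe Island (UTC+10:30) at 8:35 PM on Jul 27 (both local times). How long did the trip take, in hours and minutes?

2 hours 55 minutes

Departure in UTC: 3:55 PM − 8:45 = 7:10 AM on Jul 27.
Arrival in UTC: 8:35 PM − 10:30 = 10:05 AM on Jul 27.
Elapsed = 10:05 AM − 7:10 AM = 2 hours 55 minutes.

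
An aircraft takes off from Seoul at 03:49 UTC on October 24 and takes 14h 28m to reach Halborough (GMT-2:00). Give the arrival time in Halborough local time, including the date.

16:17 on October 24

Departure is given in UTC: 03:49 on Oct 24.
Add 14 hours 28 minutes → 18:17 UTC.
Halborough is UTC−2:00: 18:17 − 2:00 = 16:17 on Oct 24.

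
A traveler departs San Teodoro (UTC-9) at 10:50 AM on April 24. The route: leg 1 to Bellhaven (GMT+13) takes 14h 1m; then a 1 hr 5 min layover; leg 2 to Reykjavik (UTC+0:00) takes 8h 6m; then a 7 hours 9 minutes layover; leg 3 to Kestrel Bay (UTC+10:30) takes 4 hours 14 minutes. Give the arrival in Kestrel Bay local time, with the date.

Convert departure to UTC: 10:50 AM + 9:00 = 7:50 PM UTC on Apr 24.
Add 14 hours 1 minute leg 1 → 9:51 AM UTC (Apr 25).
Add 1 hour 5 minutes layover in Bellhaven → 10:56 AM UTC.
Add 8 hours 6 minutes leg 2 → 7:02 PM UTC.
Add 7 hours and 9 minutes layover in Reykjavik → 2:11 AM UTC (Apr 26).
Add 4 hours and 14 minutes leg 3 → 6:25 AM UTC.
Kestrel Bay is UTC+10:30, so local arrival = 6:25 AM + 10:30 = 4:55 PM on Apr 26.

4:55 PM on April 26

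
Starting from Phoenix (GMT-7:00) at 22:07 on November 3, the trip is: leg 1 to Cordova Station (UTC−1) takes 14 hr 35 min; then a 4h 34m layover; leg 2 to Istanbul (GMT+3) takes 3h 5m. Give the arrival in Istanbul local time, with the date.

06:21 on November 5

Convert departure to UTC: 22:07 + 7:00 = 05:07 UTC on Nov 4.
Add 14 hours and 35 minutes leg 1 → 19:42 UTC.
Add 4 hours and 34 minutes layover in Cordova Station → 00:16 UTC (Nov 5).
Add 3 hours 5 minutes leg 2 → 03:21 UTC.
Istanbul is UTC+3:00, so local arrival = 03:21 + 3:00 = 06:21 on Nov 5.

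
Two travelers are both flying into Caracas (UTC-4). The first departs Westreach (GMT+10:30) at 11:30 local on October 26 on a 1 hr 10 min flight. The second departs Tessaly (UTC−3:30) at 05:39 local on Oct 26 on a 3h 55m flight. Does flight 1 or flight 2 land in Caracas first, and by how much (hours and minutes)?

the first, by 10 hours 54 minutes

Flight 1 in UTC: 11:30 − 10:30 = 01:00 on Oct 26.
+1 hour and 10 minutes → arrive 02:10 UTC on Oct 26.
Flight 2 in UTC: 05:39 + 3:30 = 09:09 on Oct 26.
+3 hours and 55 minutes → arrive 13:04 UTC on Oct 26.
Flight 1 lands earlier by 10 hours 54 minutes.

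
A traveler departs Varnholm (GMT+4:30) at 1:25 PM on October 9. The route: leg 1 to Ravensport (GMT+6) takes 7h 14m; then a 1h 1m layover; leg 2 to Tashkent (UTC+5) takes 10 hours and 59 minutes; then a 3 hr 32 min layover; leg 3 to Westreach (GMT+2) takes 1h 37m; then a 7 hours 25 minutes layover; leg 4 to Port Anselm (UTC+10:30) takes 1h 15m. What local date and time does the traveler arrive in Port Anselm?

4:28 AM on October 11

Convert departure to UTC: 1:25 PM − 4:30 = 8:55 AM UTC on Oct 9.
Add 7 hours and 14 minutes leg 1 → 4:09 PM UTC.
Add 1 hour 1 minute layover in Ravensport → 5:10 PM UTC.
Add 10 hours and 59 minutes leg 2 → 4:09 AM UTC (Oct 10).
Add 3 hours and 32 minutes layover in Tashkent → 7:41 AM UTC.
Add 1 hour and 37 minutes leg 3 → 9:18 AM UTC.
Add 7 hours 25 minutes layover in Westreach → 4:43 PM UTC.
Add 1 hour 15 minutes leg 4 → 5:58 PM UTC.
Port Anselm is UTC+10:30, so local arrival = 5:58 PM + 10:30 = 4:28 AM on Oct 11.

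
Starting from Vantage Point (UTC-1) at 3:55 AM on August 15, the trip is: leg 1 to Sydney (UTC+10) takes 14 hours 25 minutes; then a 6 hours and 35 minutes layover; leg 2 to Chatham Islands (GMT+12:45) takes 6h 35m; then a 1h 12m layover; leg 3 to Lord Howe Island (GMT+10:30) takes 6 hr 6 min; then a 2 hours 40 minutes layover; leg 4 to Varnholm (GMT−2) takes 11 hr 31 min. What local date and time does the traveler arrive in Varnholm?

3:59 AM on August 17

Convert departure to UTC: 3:55 AM + 1:00 = 4:55 AM UTC on Aug 15.
Add 14 hours 25 minutes leg 1 → 7:20 PM UTC.
Add 6 hours 35 minutes layover in Sydney → 1:55 AM UTC (Aug 16).
Add 6 hours and 35 minutes leg 2 → 8:30 AM UTC.
Add 1 hour 12 minutes layover in Chatham Islands → 9:42 AM UTC.
Add 6 hours and 6 minutes leg 3 → 3:48 PM UTC.
Add 2 hours 40 minutes layover in Lord Howe Island → 6:28 PM UTC.
Add 11 hours 31 minutes leg 4 → 5:59 AM UTC (Aug 17).
Varnholm is UTC−2:00, so local arrival = 5:59 AM − 2:00 = 3:59 AM on Aug 17.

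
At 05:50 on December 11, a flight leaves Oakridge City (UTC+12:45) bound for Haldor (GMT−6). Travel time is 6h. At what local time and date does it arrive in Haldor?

17:05 on December 10

Convert departure to UTC: 05:50 − 12:45 = 17:05 UTC on Dec 10.
Add 6 hours travel time → 23:05 UTC.
Haldor is UTC−6:00, so local arrival = 23:05 − 6:00 = 17:05 on Dec 10.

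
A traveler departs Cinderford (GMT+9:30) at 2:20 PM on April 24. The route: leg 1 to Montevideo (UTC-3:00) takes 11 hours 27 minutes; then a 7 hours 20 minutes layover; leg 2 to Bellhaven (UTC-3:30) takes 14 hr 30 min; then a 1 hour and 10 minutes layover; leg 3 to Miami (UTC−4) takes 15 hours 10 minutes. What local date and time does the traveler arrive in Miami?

2:27 AM on April 26

Convert departure to UTC: 2:20 PM − 9:30 = 4:50 AM UTC on Apr 24.
Add 11 hours and 27 minutes leg 1 → 4:17 PM UTC.
Add 7 hours and 20 minutes layover in Montevideo → 11:37 PM UTC.
Add 14 hours 30 minutes leg 2 → 2:07 PM UTC (Apr 25).
Add 1 hour 10 minutes layover in Bellhaven → 3:17 PM UTC.
Add 15 hours and 10 minutes leg 3 → 6:27 AM UTC (Apr 26).
Miami is UTC−4:00, so local arrival = 6:27 AM − 4:00 = 2:27 AM on Apr 26.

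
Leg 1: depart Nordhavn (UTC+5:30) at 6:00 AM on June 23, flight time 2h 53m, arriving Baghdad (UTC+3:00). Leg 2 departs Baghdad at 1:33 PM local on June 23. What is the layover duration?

7 hours 10 minutes

Convert departure to UTC: 6:00 AM − 5:30 = 12:30 AM UTC on Jun 23.
Add 2 hours and 53 minutes flight time → 3:23 AM UTC.
Baghdad is UTC+3:00, so local arrival = 3:23 AM + 3:00 = 6:23 AM on Jun 23.
Layover = 1:33 PM − 6:23 AM = 7 hours 10 minutes.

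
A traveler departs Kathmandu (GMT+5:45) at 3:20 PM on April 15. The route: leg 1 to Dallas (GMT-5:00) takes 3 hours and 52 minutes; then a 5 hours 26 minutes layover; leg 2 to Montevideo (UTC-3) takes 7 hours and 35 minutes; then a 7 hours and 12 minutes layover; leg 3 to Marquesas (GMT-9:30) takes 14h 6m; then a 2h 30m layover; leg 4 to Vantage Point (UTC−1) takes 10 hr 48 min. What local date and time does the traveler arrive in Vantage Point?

Convert departure to UTC: 3:20 PM − 5:45 = 9:35 AM UTC on Apr 15.
Add 3 hours and 52 minutes leg 1 → 1:27 PM UTC.
Add 5 hours and 26 minutes layover in Dallas → 6:53 PM UTC.
Add 7 hours and 35 minutes leg 2 → 2:28 AM UTC (Apr 16).
Add 7 hours 12 minutes layover in Montevideo → 9:40 AM UTC.
Add 14 hours and 6 minutes leg 3 → 11:46 PM UTC.
Add 2 hours and 30 minutes layover in Marquesas → 2:16 AM UTC (Apr 17).
Add 10 hours 48 minutes leg 4 → 1:04 PM UTC.
Vantage Point is UTC−1:00, so local arrival = 1:04 PM − 1:00 = 12:04 PM on Apr 17.

12:04 PM on April 17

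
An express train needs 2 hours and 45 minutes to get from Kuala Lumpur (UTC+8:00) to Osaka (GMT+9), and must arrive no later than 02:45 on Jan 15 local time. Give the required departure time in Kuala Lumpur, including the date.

23:00 on January 14

Target arrival in UTC: 02:45 − 9:00 = 17:45 on Jan 14.
Subtract 2 hours and 45 minutes → departure 15:00 UTC on Jan 14.
Kuala Lumpur is UTC+8:00: 15:00 + 8:00 = 23:00 on Jan 14.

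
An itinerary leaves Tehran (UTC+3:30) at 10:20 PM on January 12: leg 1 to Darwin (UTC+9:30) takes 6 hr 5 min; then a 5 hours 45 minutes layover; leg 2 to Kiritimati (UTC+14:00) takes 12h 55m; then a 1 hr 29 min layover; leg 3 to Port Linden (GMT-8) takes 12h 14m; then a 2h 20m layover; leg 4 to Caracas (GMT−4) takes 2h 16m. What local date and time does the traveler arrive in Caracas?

9:54 AM on Jan 14

Convert departure to UTC: 10:20 PM − 3:30 = 6:50 PM UTC on Jan 12.
Add 6 hours 5 minutes leg 1 → 12:55 AM UTC (Jan 13).
Add 5 hours and 45 minutes layover in Darwin → 6:40 AM UTC.
Add 12 hours 55 minutes leg 2 → 7:35 PM UTC.
Add 1 hour and 29 minutes layover in Kiritimati → 9:04 PM UTC.
Add 12 hours and 14 minutes leg 3 → 9:18 AM UTC (Jan 14).
Add 2 hours 20 minutes layover in Port Linden → 11:38 AM UTC.
Add 2 hours and 16 minutes leg 4 → 1:54 PM UTC.
Caracas is UTC−4:00, so local arrival = 1:54 PM − 4:00 = 9:54 AM on Jan 14.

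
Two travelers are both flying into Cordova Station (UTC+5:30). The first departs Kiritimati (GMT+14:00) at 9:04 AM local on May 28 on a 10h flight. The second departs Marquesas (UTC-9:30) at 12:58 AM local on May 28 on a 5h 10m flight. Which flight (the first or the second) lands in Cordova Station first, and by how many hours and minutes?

Flight 1 in UTC: 9:04 AM − 14:00 = 7:04 PM on May 27.
+10 hours → arrive 5:04 AM UTC on May 28.
Flight 2 in UTC: 12:58 AM + 9:30 = 10:28 AM on May 28.
+5 hours and 10 minutes → arrive 3:38 PM UTC on May 28.
Flight 1 lands earlier by 10 hours 34 minutes.

the first, by 10 hours 34 minutes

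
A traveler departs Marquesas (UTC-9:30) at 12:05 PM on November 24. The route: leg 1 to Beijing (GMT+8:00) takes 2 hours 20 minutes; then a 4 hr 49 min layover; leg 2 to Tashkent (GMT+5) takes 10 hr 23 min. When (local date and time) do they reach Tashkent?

8:07 PM on November 25

Convert departure to UTC: 12:05 PM + 9:30 = 9:35 PM UTC on Nov 24.
Add 2 hours 20 minutes leg 1 → 11:55 PM UTC.
Add 4 hours 49 minutes layover in Beijing → 4:44 AM UTC (Nov 25).
Add 10 hours and 23 minutes leg 2 → 3:07 PM UTC.
Tashkent is UTC+5:00, so local arrival = 3:07 PM + 5:00 = 8:07 PM on Nov 25.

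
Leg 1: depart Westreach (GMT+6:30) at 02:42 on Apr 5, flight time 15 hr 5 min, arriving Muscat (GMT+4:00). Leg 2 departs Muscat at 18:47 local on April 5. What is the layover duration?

3 hours 30 minutes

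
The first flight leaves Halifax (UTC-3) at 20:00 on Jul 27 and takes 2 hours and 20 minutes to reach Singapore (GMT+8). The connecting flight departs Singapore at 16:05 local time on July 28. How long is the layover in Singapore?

6 hours 45 minutes

Convert departure to UTC: 20:00 + 3:00 = 23:00 UTC on Jul 27.
Add 2 hours 20 minutes flight time → 01:20 UTC (Jul 28).
Singapore is UTC+8:00, so local arrival = 01:20 + 8:00 = 09:20 on Jul 28.
Layover = 16:05 − 09:20 = 6 hours 45 minutes.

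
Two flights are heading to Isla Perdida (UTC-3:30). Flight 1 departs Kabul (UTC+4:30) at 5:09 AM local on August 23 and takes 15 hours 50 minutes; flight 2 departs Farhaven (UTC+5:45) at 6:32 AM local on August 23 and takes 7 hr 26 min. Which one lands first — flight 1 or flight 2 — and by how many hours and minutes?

Flight 1 in UTC: 5:09 AM − 4:30 = 12:39 AM on Aug 23.
+15 hours 50 minutes → arrive 4:29 PM UTC on Aug 23.
Flight 2 in UTC: 6:32 AM − 5:45 = 12:47 AM on Aug 23.
+7 hours and 26 minutes → arrive 8:13 AM UTC on Aug 23.
Flight 2 lands earlier by 8 hours 16 minutes.

the second, by 8 hours 16 minutes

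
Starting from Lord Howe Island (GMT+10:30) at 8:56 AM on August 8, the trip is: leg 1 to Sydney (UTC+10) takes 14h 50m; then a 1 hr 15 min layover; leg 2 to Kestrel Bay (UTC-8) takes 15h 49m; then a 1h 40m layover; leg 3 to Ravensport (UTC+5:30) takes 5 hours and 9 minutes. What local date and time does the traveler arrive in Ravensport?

Convert departure to UTC: 8:56 AM − 10:30 = 10:26 PM UTC on Aug 7.
Add 14 hours 50 minutes leg 1 → 1:16 PM UTC (Aug 8).
Add 1 hour and 15 minutes layover in Sydney → 2:31 PM UTC.
Add 15 hours and 49 minutes leg 2 → 6:20 AM UTC (Aug 9).
Add 1 hour 40 minutes layover in Kestrel Bay → 8:00 AM UTC.
Add 5 hours 9 minutes leg 3 → 1:09 PM UTC.
Ravensport is UTC+5:30, so local arrival = 1:09 PM + 5:30 = 6:39 PM on Aug 9.

6:39 PM on August 9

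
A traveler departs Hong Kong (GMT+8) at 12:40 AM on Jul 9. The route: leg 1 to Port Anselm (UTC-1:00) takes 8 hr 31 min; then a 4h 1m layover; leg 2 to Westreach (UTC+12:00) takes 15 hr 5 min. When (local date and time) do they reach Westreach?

Convert departure to UTC: 12:40 AM − 8:00 = 4:40 PM UTC on Jul 8.
Add 8 hours and 31 minutes leg 1 → 1:11 AM UTC (Jul 9).
Add 4 hours 1 minute layover in Port Anselm → 5:12 AM UTC.
Add 15 hours 5 minutes leg 2 → 8:17 PM UTC.
Westreach is UTC+12:00, so local arrival = 8:17 PM + 12:00 = 8:17 AM on Jul 10.

8:17 AM on July 10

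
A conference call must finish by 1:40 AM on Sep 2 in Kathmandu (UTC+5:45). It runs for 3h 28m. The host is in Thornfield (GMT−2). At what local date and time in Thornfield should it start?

2:27 PM on Sep 1

Target end time in UTC: 1:40 AM − 5:45 = 7:55 PM on Sep 1.
Subtract 3 hours 28 minutes → start 4:27 PM UTC on Sep 1.
Thornfield is UTC−2:00: 4:27 PM − 2:00 = 2:27 PM on Sep 1.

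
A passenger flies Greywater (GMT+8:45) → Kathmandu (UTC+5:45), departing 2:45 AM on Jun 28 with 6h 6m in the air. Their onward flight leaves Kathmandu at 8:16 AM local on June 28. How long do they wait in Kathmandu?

2 hours 25 minutes

Convert departure to UTC: 2:45 AM − 8:45 = 6:00 PM UTC on Jun 27.
Add 6 hours 6 minutes flight time → 12:06 AM UTC (Jun 28).
Kathmandu is UTC+5:45, so local arrival = 12:06 AM + 5:45 = 5:51 AM on Jun 28.
Layover = 8:16 AM − 5:51 AM = 2 hours 25 minutes.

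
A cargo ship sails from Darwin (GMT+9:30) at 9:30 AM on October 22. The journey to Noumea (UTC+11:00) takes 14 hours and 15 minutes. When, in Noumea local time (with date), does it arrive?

1:15 AM on October 23

Convert departure to UTC: 9:30 AM − 9:30 = 12:00 AM UTC on Oct 22.
Add 14 hours 15 minutes travel time → 2:15 PM UTC.
Noumea is UTC+11:00, so local arrival = 2:15 PM + 11:00 = 1:15 AM on Oct 23.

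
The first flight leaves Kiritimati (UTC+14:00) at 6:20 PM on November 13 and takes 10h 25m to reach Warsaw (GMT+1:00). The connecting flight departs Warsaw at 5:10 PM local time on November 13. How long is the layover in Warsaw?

1 hour 25 minutes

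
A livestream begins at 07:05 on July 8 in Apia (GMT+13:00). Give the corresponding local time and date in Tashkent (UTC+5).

23:05 on July 7

Tashkent is 8:00 behind Apia.
Shift by the zone difference: 07:05 − 8:00 = 23:05 on Jul 7 in Tashkent.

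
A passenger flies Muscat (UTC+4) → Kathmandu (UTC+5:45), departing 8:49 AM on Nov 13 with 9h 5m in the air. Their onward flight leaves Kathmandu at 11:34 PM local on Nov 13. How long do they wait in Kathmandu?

Convert departure to UTC: 8:49 AM − 4:00 = 4:49 AM UTC on Nov 13.
Add 9 hours and 5 minutes flight time → 1:54 PM UTC.
Kathmandu is UTC+5:45, so local arrival = 1:54 PM + 5:45 = 7:39 PM on Nov 13.
Layover = 11:34 PM − 7:39 PM = 3 hours 55 minutes.

3 hours 55 minutes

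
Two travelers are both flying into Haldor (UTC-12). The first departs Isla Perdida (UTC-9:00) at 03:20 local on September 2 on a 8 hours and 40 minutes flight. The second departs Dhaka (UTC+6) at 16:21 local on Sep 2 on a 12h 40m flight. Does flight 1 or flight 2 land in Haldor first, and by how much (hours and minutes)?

Flight 1 in UTC: 03:20 + 9:00 = 12:20 on Sep 2.
+8 hours 40 minutes → arrive 21:00 UTC on Sep 2.
Flight 2 in UTC: 16:21 − 6:00 = 10:21 on Sep 2.
+12 hours 40 minutes → arrive 23:01 UTC on Sep 2.
Flight 1 lands earlier by 2 hours 1 minute.

the first, by 2 hours 1 minute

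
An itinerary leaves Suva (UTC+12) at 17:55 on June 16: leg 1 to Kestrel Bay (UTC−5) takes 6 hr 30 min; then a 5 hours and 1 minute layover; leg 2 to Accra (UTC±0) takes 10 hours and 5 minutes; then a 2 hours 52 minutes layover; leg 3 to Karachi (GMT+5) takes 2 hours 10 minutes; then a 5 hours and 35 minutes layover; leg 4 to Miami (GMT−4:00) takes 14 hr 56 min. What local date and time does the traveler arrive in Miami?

01:04 on June 18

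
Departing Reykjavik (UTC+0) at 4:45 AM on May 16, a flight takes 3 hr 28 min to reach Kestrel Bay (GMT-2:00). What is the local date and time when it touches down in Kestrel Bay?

Reykjavik is at UTC+0, so departure is already 4:45 AM UTC on May 16.
Add 3 hours and 28 minutes travel time → 8:13 AM UTC.
Kestrel Bay is UTC−2:00, so local arrival = 8:13 AM − 2:00 = 6:13 AM on May 16.

6:13 AM on May 16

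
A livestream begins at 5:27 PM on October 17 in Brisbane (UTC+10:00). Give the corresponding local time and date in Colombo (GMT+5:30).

In UTC: 5:27 PM − 10:00 = 7:27 AM on Oct 17.
Colombo is UTC+5:30: 7:27 AM + 5:30 = 12:57 PM on Oct 17.

12:57 PM on Oct 17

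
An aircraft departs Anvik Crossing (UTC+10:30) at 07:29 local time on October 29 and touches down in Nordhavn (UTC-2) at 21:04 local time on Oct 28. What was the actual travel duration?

2 hours 5 minutes

Departure in UTC: 07:29 − 10:30 = 20:59 on Oct 28.
Arrival in UTC: 21:04 + 2:00 = 23:04 on Oct 28.
Elapsed = 23:04 − 20:59 = 2 hours 5 minutes.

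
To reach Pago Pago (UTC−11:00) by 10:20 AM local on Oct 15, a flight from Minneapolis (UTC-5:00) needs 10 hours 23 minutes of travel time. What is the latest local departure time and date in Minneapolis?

5:57 AM on October 15

Target arrival in UTC: 10:20 AM + 11:00 = 9:20 PM on Oct 15.
Subtract 10 hours and 23 minutes → departure 10:57 AM UTC on Oct 15.
Minneapolis is UTC−5:00: 10:57 AM − 5:00 = 5:57 AM on Oct 15.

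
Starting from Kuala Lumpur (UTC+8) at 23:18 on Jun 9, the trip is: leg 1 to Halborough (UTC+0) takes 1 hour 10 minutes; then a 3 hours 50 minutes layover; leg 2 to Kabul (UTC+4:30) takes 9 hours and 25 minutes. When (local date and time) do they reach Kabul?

Convert departure to UTC: 23:18 − 8:00 = 15:18 UTC on Jun 9.
Add 1 hour and 10 minutes leg 1 → 16:28 UTC.
Add 3 hours and 50 minutes layover in Halborough → 20:18 UTC.
Add 9 hours and 25 minutes leg 2 → 05:43 UTC (Jun 10).
Kabul is UTC+4:30, so local arrival = 05:43 + 4:30 = 10:13 on Jun 10.

10:13 on Jun 10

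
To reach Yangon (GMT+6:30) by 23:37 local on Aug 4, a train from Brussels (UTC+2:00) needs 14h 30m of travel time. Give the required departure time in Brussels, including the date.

04:37 on August 4

Target arrival in UTC: 23:37 − 6:30 = 17:07 on Aug 4.
Subtract 14 hours and 30 minutes → departure 02:37 UTC on Aug 4.
Brussels is UTC+2:00: 02:37 + 2:00 = 04:37 on Aug 4.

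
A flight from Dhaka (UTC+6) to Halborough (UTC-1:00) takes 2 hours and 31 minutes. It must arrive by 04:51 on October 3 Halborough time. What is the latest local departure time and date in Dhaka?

09:20 on Oct 3

Target arrival in UTC: 04:51 + 1:00 = 05:51 on Oct 3.
Subtract 2 hours and 31 minutes → departure 03:20 UTC on Oct 3.
Dhaka is UTC+6:00: 03:20 + 6:00 = 09:20 on Oct 3.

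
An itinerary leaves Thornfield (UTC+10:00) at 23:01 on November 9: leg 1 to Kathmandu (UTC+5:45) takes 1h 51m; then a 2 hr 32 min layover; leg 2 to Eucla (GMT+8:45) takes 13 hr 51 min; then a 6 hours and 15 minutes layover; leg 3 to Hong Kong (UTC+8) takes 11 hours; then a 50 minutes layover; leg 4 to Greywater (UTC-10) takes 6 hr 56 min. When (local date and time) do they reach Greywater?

22:16 on Nov 10

Convert departure to UTC: 23:01 − 10:00 = 13:01 UTC on Nov 9.
Add 1 hour and 51 minutes leg 1 → 14:52 UTC.
Add 2 hours and 32 minutes layover in Kathmandu → 17:24 UTC.
Add 13 hours 51 minutes leg 2 → 07:15 UTC (Nov 10).
Add 6 hours 15 minutes layover in Eucla → 13:30 UTC.
Add 11 hours leg 3 → 00:30 UTC (Nov 11).
Add 50 minutes layover in Hong Kong → 01:20 UTC.
Add 6 hours 56 minutes leg 4 → 08:16 UTC.
Greywater is UTC−10:00, so local arrival = 08:16 − 10:00 = 22:16 on Nov 10.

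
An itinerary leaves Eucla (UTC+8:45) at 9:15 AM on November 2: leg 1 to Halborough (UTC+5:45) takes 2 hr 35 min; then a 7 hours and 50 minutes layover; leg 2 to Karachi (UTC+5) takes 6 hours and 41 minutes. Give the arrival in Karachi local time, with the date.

10:36 PM on Nov 2

Convert departure to UTC: 9:15 AM − 8:45 = 12:30 AM UTC on Nov 2.
Add 2 hours 35 minutes leg 1 → 3:05 AM UTC.
Add 7 hours and 50 minutes layover in Halborough → 10:55 AM UTC.
Add 6 hours and 41 minutes leg 2 → 5:36 PM UTC.
Karachi is UTC+5:00, so local arrival = 5:36 PM + 5:00 = 10:36 PM on Nov 2.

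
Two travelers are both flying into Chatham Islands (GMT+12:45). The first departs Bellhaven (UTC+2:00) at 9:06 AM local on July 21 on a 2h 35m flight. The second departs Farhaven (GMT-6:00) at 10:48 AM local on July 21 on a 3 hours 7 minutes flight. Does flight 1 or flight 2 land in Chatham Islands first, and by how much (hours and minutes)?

the first, by 10 hours 14 minutes

Flight 1 in UTC: 9:06 AM − 2:00 = 7:06 AM on Jul 21.
+2 hours and 35 minutes → arrive 9:41 AM UTC on Jul 21.
Flight 2 in UTC: 10:48 AM + 6:00 = 4:48 PM on Jul 21.
+3 hours 7 minutes → arrive 7:55 PM UTC on Jul 21.
Flight 1 lands earlier by 10 hours 14 minutes.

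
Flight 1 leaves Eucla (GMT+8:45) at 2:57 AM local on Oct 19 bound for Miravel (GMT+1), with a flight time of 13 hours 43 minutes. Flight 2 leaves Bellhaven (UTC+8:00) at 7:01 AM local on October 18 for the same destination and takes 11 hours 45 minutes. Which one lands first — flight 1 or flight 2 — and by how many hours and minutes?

the second, by 21 hours 9 minutes

Flight 1 in UTC: 2:57 AM − 8:45 = 6:12 PM on Oct 18.
+13 hours and 43 minutes → arrive 7:55 AM UTC on Oct 19.
Flight 2 in UTC: 7:01 AM − 8:00 = 11:01 PM on Oct 17.
+11 hours 45 minutes → arrive 10:46 AM UTC on Oct 18.
Flight 2 lands earlier by 21 hours 9 minutes.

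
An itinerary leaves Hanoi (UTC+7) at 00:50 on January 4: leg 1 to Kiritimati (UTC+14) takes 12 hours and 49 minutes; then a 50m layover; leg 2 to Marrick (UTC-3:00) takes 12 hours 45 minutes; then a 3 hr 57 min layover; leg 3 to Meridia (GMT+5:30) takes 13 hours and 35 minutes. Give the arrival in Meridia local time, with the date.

19:16 on January 5

Convert departure to UTC: 00:50 − 7:00 = 17:50 UTC on Jan 3.
Add 12 hours 49 minutes leg 1 → 06:39 UTC (Jan 4).
Add 50 minutes layover in Kiritimati → 07:29 UTC.
Add 12 hours 45 minutes leg 2 → 20:14 UTC.
Add 3 hours and 57 minutes layover in Marrick → 00:11 UTC (Jan 5).
Add 13 hours and 35 minutes leg 3 → 13:46 UTC.
Meridia is UTC+5:30, so local arrival = 13:46 + 5:30 = 19:16 on Jan 5.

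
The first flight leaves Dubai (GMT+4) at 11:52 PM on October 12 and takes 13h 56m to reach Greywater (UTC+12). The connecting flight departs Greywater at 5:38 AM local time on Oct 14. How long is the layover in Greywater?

7 hours 50 minutes

Convert departure to UTC: 11:52 PM − 4:00 = 7:52 PM UTC on Oct 12.
Add 13 hours 56 minutes flight time → 9:48 AM UTC (Oct 13).
Greywater is UTC+12:00, so local arrival = 9:48 AM + 12:00 = 9:48 PM on Oct 13.
Layover = 5:38 AM − 9:48 PM (+1 day) = 7 hours 50 minutes.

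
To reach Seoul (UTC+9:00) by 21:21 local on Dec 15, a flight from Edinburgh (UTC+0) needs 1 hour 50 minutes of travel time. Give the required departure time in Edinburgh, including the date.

Target arrival in UTC: 21:21 − 9:00 = 12:21 on Dec 15.
Subtract 1 hour and 50 minutes → departure 10:31 UTC on Dec 15.
Edinburgh is UTC+0, so departure is 10:31 on Dec 15.

10:31 on December 15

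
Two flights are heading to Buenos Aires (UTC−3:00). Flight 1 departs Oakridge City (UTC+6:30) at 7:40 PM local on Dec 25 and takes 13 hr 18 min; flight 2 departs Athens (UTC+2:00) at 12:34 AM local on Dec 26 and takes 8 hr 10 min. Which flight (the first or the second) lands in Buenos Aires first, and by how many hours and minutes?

Flight 1 in UTC: 7:40 PM − 6:30 = 1:10 PM on Dec 25.
+13 hours 18 minutes → arrive 2:28 AM UTC on Dec 26.
Flight 2 in UTC: 12:34 AM − 2:00 = 10:34 PM on Dec 25.
+8 hours 10 minutes → arrive 6:44 AM UTC on Dec 26.
Flight 1 lands earlier by 4 hours 16 minutes.

the first, by 4 hours 16 minutes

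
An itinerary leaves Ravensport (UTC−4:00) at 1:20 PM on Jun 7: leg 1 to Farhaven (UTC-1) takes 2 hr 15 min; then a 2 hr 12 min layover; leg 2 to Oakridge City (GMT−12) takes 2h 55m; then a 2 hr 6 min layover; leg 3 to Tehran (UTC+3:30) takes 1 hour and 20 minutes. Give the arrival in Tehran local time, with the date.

7:38 AM on Jun 8

Convert departure to UTC: 1:20 PM + 4:00 = 5:20 PM UTC on Jun 7.
Add 2 hours and 15 minutes leg 1 → 7:35 PM UTC.
Add 2 hours and 12 minutes layover in Farhaven → 9:47 PM UTC.
Add 2 hours and 55 minutes leg 2 → 12:42 AM UTC (Jun 8).
Add 2 hours 6 minutes layover in Oakridge City → 2:48 AM UTC.
Add 1 hour 20 minutes leg 3 → 4:08 AM UTC.
Tehran is UTC+3:30, so local arrival = 4:08 AM + 3:30 = 7:38 AM on Jun 8.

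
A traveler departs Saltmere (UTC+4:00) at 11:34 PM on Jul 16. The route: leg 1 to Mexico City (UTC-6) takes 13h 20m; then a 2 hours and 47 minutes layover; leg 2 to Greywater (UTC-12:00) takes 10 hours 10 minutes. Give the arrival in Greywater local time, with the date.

9:51 AM on Jul 17

Convert departure to UTC: 11:34 PM − 4:00 = 7:34 PM UTC on Jul 16.
Add 13 hours 20 minutes leg 1 → 8:54 AM UTC (Jul 17).
Add 2 hours and 47 minutes layover in Mexico City → 11:41 AM UTC.
Add 10 hours 10 minutes leg 2 → 9:51 PM UTC.
Greywater is UTC−12:00, so local arrival = 9:51 PM − 12:00 = 9:51 AM on Jul 17.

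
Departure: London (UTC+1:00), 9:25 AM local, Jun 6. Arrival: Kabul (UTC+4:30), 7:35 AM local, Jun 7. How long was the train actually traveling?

Departure in UTC: 9:25 AM − 1:00 = 8:25 AM on Jun 6.
Arrival in UTC: 7:35 AM − 4:30 = 3:05 AM on Jun 7.
Elapsed = 3:05 AM − 8:25 AM (+1 day) = 18 hours 40 minutes.

18 hours 40 minutes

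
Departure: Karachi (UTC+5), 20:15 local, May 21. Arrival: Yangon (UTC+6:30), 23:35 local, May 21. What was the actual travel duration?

Yangon is 1:30 ahead of Karachi.
Clock-face elapsed time (ignoring zones) is 3 hours 20 minutes.
Actual elapsed = 3 hours 20 minutes − 1:30 = 1 hour 50 minutes.

1 hour 50 minutes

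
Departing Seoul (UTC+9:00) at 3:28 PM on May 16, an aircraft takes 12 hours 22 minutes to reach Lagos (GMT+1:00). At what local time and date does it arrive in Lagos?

Lagos is 8:00 behind Seoul.
After 12 hours and 22 minutes it is 3:50 AM (May 17) in Seoul.
Shift by the zone difference: 3:50 AM − 8:00 = 7:50 PM on May 16 in Lagos.

7:50 PM on May 16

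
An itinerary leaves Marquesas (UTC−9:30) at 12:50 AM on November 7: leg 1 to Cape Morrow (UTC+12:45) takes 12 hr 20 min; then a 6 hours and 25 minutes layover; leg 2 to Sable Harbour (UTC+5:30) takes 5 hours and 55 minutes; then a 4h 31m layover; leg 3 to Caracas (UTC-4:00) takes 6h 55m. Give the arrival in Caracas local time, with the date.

6:26 PM on November 8

Convert departure to UTC: 12:50 AM + 9:30 = 10:20 AM UTC on Nov 7.
Add 12 hours and 20 minutes leg 1 → 10:40 PM UTC.
Add 6 hours 25 minutes layover in Cape Morrow → 5:05 AM UTC (Nov 8).
Add 5 hours and 55 minutes leg 2 → 11:00 AM UTC.
Add 4 hours and 31 minutes layover in Sable Harbour → 3:31 PM UTC.
Add 6 hours and 55 minutes leg 3 → 10:26 PM UTC.
Caracas is UTC−4:00, so local arrival = 10:26 PM − 4:00 = 6:26 PM on Nov 8.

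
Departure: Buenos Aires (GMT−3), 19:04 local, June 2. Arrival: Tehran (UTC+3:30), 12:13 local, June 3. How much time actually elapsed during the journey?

10 hours 39 minutes

Departure in UTC: 19:04 + 3:00 = 22:04 on Jun 2.
Arrival in UTC: 12:13 − 3:30 = 08:43 on Jun 3.
Elapsed = 08:43 − 22:04 (+1 day) = 10 hours 39 minutes.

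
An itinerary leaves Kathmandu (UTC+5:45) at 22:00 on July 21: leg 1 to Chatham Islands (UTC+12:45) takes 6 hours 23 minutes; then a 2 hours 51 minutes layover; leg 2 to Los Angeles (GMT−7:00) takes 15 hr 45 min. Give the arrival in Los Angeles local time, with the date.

Convert departure to UTC: 22:00 − 5:45 = 16:15 UTC on Jul 21.
Add 6 hours 23 minutes leg 1 → 22:38 UTC.
Add 2 hours 51 minutes layover in Chatham Islands → 01:29 UTC (Jul 22).
Add 15 hours and 45 minutes leg 2 → 17:14 UTC.
Los Angeles is UTC−7:00, so local arrival = 17:14 − 7:00 = 10:14 on Jul 22.

10:14 on July 22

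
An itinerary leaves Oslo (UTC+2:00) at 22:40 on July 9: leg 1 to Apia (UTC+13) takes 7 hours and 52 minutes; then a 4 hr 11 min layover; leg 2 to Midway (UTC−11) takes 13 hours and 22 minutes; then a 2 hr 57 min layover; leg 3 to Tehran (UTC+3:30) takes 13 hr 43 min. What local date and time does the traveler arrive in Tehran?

18:15 on Jul 11

Convert departure to UTC: 22:40 − 2:00 = 20:40 UTC on Jul 9.
Add 7 hours and 52 minutes leg 1 → 04:32 UTC (Jul 10).
Add 4 hours and 11 minutes layover in Apia → 08:43 UTC.
Add 13 hours and 22 minutes leg 2 → 22:05 UTC.
Add 2 hours and 57 minutes layover in Midway → 01:02 UTC (Jul 11).
Add 13 hours and 43 minutes leg 3 → 14:45 UTC.
Tehran is UTC+3:30, so local arrival = 14:45 + 3:30 = 18:15 on Jul 11.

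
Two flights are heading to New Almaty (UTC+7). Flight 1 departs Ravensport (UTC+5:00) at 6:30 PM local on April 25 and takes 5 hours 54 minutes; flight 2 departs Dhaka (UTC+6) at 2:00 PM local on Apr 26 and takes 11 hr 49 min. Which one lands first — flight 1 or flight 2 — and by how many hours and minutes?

Flight 1 in UTC: 6:30 PM − 5:00 = 1:30 PM on Apr 25.
+5 hours 54 minutes → arrive 7:24 PM UTC on Apr 25.
Flight 2 in UTC: 2:00 PM − 6:00 = 8:00 AM on Apr 26.
+11 hours 49 minutes → arrive 7:49 PM UTC on Apr 26.
Flight 1 lands earlier by 24 hours 25 minutes.

the first, by 24 hours 25 minutes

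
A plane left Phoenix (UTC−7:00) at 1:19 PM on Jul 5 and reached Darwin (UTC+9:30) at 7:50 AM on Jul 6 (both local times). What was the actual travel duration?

2 hours 1 minute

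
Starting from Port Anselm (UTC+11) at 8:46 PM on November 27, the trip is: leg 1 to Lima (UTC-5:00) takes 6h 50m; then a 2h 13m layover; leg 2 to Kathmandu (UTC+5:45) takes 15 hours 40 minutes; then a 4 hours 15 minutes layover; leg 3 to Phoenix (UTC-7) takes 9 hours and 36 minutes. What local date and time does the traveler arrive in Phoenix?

Convert departure to UTC: 8:46 PM − 11:00 = 9:46 AM UTC on Nov 27.
Add 6 hours and 50 minutes leg 1 → 4:36 PM UTC.
Add 2 hours and 13 minutes layover in Lima → 6:49 PM UTC.
Add 15 hours 40 minutes leg 2 → 10:29 AM UTC (Nov 28).
Add 4 hours 15 minutes layover in Kathmandu → 2:44 PM UTC.
Add 9 hours 36 minutes leg 3 → 12:20 AM UTC (Nov 29).
Phoenix is UTC−7:00, so local arrival = 12:20 AM − 7:00 = 5:20 PM on Nov 28.

5:20 PM on November 28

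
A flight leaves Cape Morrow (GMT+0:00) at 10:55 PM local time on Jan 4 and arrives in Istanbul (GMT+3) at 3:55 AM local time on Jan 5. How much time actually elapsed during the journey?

Departure is already UTC: 10:55 PM on Jan 4.
Arrival in UTC: 3:55 AM − 3:00 = 12:55 AM on Jan 5.
Elapsed = 12:55 AM − 10:55 PM (+1 day) = 2 hours.

2 hours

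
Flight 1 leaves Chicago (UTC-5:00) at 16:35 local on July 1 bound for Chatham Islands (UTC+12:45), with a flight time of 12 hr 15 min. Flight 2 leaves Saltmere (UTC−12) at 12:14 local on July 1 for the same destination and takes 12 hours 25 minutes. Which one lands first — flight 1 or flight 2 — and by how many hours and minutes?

Flight 1 in UTC: 16:35 + 5:00 = 21:35 on Jul 1.
+12 hours and 15 minutes → arrive 09:50 UTC on Jul 2.
Flight 2 in UTC: 12:14 + 12:00 = 00:14 on Jul 2.
+12 hours 25 minutes → arrive 12:39 UTC on Jul 2.
Flight 1 lands earlier by 2 hours 49 minutes.

the first, by 2 hours 49 minutes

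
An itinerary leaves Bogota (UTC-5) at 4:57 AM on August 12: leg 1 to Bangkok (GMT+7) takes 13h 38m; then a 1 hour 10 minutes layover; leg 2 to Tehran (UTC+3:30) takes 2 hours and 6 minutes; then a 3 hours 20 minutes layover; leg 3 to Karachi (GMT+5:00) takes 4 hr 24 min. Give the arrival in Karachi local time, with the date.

Convert departure to UTC: 4:57 AM + 5:00 = 9:57 AM UTC on Aug 12.
Add 13 hours and 38 minutes leg 1 → 11:35 PM UTC.
Add 1 hour and 10 minutes layover in Bangkok → 12:45 AM UTC (Aug 13).
Add 2 hours 6 minutes leg 2 → 2:51 AM UTC.
Add 3 hours 20 minutes layover in Tehran → 6:11 AM UTC.
Add 4 hours 24 minutes leg 3 → 10:35 AM UTC.
Karachi is UTC+5:00, so local arrival = 10:35 AM + 5:00 = 3:35 PM on Aug 13.

3:35 PM on Aug 13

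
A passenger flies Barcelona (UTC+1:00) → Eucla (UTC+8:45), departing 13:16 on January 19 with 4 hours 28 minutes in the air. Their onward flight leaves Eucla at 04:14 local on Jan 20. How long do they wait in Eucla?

Convert departure to UTC: 13:16 − 1:00 = 12:16 UTC on Jan 19.
Add 4 hours and 28 minutes flight time → 16:44 UTC.
Eucla is UTC+8:45, so local arrival = 16:44 + 8:45 = 01:29 on Jan 20.
Layover = 04:14 − 01:29 = 2 hours 45 minutes.

2 hours 45 minutes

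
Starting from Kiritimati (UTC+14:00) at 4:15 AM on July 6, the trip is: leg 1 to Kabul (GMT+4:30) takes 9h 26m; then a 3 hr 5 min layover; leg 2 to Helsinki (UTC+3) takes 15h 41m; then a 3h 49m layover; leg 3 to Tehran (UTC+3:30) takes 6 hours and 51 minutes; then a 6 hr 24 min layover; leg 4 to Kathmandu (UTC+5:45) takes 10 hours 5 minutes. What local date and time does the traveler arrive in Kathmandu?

3:21 AM on July 8

Convert departure to UTC: 4:15 AM − 14:00 = 2:15 PM UTC on Jul 5.
Add 9 hours and 26 minutes leg 1 → 11:41 PM UTC.
Add 3 hours 5 minutes layover in Kabul → 2:46 AM UTC (Jul 6).
Add 15 hours and 41 minutes leg 2 → 6:27 PM UTC.
Add 3 hours and 49 minutes layover in Helsinki → 10:16 PM UTC.
Add 6 hours 51 minutes leg 3 → 5:07 AM UTC (Jul 7).
Add 6 hours 24 minutes layover in Tehran → 11:31 AM UTC.
Add 10 hours 5 minutes leg 4 → 9:36 PM UTC.
Kathmandu is UTC+5:45, so local arrival = 9:36 PM + 5:45 = 3:21 AM on Jul 8.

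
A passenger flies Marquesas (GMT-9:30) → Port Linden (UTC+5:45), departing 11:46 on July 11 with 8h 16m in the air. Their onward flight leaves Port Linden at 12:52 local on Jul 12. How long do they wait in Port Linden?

1 hour 35 minutes

Convert departure to UTC: 11:46 + 9:30 = 21:16 UTC on Jul 11.
Add 8 hours and 16 minutes flight time → 05:32 UTC (Jul 12).
Port Linden is UTC+5:45, so local arrival = 05:32 + 5:45 = 11:17 on Jul 12.
Layover = 12:52 − 11:17 = 1 hour 35 minutes.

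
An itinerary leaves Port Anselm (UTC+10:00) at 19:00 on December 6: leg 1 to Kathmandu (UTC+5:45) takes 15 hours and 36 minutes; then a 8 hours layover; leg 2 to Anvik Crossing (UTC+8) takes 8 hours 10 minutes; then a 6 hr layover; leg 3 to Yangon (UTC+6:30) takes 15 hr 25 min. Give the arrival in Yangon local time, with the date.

Convert departure to UTC: 19:00 − 10:00 = 09:00 UTC on Dec 6.
Add 15 hours 36 minutes leg 1 → 00:36 UTC (Dec 7).
Add 8 hours layover in Kathmandu → 08:36 UTC.
Add 8 hours and 10 minutes leg 2 → 16:46 UTC.
Add 6 hours layover in Anvik Crossing → 22:46 UTC.
Add 15 hours 25 minutes leg 3 → 14:11 UTC (Dec 8).
Yangon is UTC+6:30, so local arrival = 14:11 + 6:30 = 20:41 on Dec 8.

20:41 on Dec 8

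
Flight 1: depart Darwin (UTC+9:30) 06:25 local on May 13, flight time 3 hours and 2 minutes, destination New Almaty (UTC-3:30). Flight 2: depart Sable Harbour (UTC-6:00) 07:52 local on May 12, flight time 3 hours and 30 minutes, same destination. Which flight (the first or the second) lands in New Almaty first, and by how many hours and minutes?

Flight 1 in UTC: 06:25 − 9:30 = 20:55 on May 12.
+3 hours and 2 minutes → arrive 23:57 UTC on May 12.
Flight 2 in UTC: 07:52 + 6:00 = 13:52 on May 12.
+3 hours and 30 minutes → arrive 17:22 UTC on May 12.
Flight 2 lands earlier by 6 hours 35 minutes.

the second, by 6 hours 35 minutes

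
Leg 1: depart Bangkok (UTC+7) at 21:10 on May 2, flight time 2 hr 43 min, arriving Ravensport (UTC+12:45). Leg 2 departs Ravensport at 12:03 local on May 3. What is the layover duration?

Convert departure to UTC: 21:10 − 7:00 = 14:10 UTC on May 2.
Add 2 hours 43 minutes flight time → 16:53 UTC.
Ravensport is UTC+12:45, so local arrival = 16:53 + 12:45 = 05:38 on May 3.
Layover = 12:03 − 05:38 = 6 hours 25 minutes.

6 hours 25 minutes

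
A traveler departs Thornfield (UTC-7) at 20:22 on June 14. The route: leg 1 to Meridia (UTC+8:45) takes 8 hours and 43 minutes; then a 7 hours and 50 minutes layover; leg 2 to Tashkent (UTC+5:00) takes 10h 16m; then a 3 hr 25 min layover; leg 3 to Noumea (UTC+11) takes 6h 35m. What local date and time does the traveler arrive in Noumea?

Convert departure to UTC: 20:22 + 7:00 = 03:22 UTC on Jun 15.
Add 8 hours and 43 minutes leg 1 → 12:05 UTC.
Add 7 hours and 50 minutes layover in Meridia → 19:55 UTC.
Add 10 hours 16 minutes leg 2 → 06:11 UTC (Jun 16).
Add 3 hours 25 minutes layover in Tashkent → 09:36 UTC.
Add 6 hours 35 minutes leg 3 → 16:11 UTC.
Noumea is UTC+11:00, so local arrival = 16:11 + 11:00 = 03:11 on Jun 17.

03:11 on Jun 17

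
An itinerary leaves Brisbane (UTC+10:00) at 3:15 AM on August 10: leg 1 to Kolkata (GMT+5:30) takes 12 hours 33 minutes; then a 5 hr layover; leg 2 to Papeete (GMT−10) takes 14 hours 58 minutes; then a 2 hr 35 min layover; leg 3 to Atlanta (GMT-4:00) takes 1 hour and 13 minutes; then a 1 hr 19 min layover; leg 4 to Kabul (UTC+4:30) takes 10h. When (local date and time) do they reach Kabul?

Convert departure to UTC: 3:15 AM − 10:00 = 5:15 PM UTC on Aug 9.
Add 12 hours and 33 minutes leg 1 → 5:48 AM UTC (Aug 10).
Add 5 hours layover in Kolkata → 10:48 AM UTC.
Add 14 hours 58 minutes leg 2 → 1:46 AM UTC (Aug 11).
Add 2 hours 35 minutes layover in Papeete → 4:21 AM UTC.
Add 1 hour and 13 minutes leg 3 → 5:34 AM UTC.
Add 1 hour 19 minutes layover in Atlanta → 6:53 AM UTC.
Add 10 hours leg 4 → 4:53 PM UTC.
Kabul is UTC+4:30, so local arrival = 4:53 PM + 4:30 = 9:23 PM on Aug 11.

9:23 PM on Aug 11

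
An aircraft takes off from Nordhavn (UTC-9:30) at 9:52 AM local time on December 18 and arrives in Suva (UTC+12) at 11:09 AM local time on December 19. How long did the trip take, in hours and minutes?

3 hours 47 minutes

Departure in UTC: 9:52 AM + 9:30 = 7:22 PM on Dec 18.
Arrival in UTC: 11:09 AM − 12:00 = 11:09 PM on Dec 18.
Elapsed = 11:09 PM − 7:22 PM = 3 hours 47 minutes.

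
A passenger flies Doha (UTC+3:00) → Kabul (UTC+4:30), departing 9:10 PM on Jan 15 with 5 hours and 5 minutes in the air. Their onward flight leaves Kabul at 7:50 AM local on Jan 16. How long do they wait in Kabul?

Convert departure to UTC: 9:10 PM − 3:00 = 6:10 PM UTC on Jan 15.
Add 5 hours and 5 minutes flight time → 11:15 PM UTC.
Kabul is UTC+4:30, so local arrival = 11:15 PM + 4:30 = 3:45 AM on Jan 16.
Layover = 7:50 AM − 3:45 AM = 4 hours 5 minutes.

4 hours 5 minutes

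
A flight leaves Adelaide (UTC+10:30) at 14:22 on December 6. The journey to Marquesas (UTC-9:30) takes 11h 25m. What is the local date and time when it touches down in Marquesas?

Marquesas is 20:00 behind Adelaide.
After 11 hours 25 minutes it is 01:47 (Dec 7) in Adelaide.
Shift by the zone difference: 01:47 − 20:00 = 05:47 on Dec 6 in Marquesas.

05:47 on December 6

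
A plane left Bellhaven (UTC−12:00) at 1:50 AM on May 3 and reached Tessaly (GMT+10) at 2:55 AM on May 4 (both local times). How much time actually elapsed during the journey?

Departure in UTC: 1:50 AM + 12:00 = 1:50 PM on May 3.
Arrival in UTC: 2:55 AM − 10:00 = 4:55 PM on May 3.
Elapsed = 4:55 PM − 1:50 PM = 3 hours 5 minutes.

3 hours 5 minutes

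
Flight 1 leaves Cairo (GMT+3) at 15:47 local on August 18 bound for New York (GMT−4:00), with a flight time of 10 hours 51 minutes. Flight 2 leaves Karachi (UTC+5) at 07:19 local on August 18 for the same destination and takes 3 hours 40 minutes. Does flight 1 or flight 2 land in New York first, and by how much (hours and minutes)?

the second, by 17 hours 39 minutes

Flight 1 in UTC: 15:47 − 3:00 = 12:47 on Aug 18.
+10 hours 51 minutes → arrive 23:38 UTC on Aug 18.
Flight 2 in UTC: 07:19 − 5:00 = 02:19 on Aug 18.
+3 hours and 40 minutes → arrive 05:59 UTC on Aug 18.
Flight 2 lands earlier by 17 hours 39 minutes.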